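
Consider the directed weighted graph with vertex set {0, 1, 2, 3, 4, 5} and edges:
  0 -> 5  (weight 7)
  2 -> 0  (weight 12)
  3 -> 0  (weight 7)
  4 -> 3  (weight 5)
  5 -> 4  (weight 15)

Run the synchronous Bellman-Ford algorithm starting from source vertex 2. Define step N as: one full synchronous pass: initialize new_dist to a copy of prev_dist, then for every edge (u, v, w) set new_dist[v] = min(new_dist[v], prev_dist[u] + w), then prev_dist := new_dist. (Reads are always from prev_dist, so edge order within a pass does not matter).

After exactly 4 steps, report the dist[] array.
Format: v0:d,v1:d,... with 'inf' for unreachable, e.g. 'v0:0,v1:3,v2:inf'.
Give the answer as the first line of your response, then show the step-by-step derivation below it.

v0:12,v1:inf,v2:0,v3:39,v4:34,v5:19

step 1: dist = v0:12,v1:inf,v2:0,v3:inf,v4:inf,v5:inf
step 2: dist = v0:12,v1:inf,v2:0,v3:inf,v4:inf,v5:19
step 3: dist = v0:12,v1:inf,v2:0,v3:inf,v4:34,v5:19
step 4: dist = v0:12,v1:inf,v2:0,v3:39,v4:34,v5:19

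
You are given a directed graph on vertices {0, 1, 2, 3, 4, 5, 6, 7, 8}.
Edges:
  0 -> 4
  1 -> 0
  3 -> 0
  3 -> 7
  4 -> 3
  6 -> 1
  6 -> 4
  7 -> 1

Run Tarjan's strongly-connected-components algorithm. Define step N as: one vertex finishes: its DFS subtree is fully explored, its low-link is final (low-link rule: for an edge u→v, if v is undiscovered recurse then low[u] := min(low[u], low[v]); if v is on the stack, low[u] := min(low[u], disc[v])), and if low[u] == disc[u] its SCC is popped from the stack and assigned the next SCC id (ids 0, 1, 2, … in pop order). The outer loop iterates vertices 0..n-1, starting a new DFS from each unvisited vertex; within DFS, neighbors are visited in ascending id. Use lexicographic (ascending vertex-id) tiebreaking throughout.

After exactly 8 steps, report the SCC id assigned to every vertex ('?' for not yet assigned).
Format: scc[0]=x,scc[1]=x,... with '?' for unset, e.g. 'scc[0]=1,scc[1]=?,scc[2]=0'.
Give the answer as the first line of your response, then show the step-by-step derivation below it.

scc[0]=0,scc[1]=0,scc[2]=1,scc[3]=0,scc[4]=0,scc[5]=2,scc[6]=3,scc[7]=0,scc[8]=?

step 1: low=(low[0]=0,low[1]=0,low[2]=?,low[3]=0,low[4]=1,low[5]=?,low[6]=?,low[7]=3,low[8]=?); scc=(scc[0]=?,scc[1]=?,scc[2]=?,scc[3]=?,scc[4]=?,scc[5]=?,scc[6]=?,scc[7]=?,scc[8]=?)
step 2: low=(low[0]=0,low[1]=0,low[2]=?,low[3]=0,low[4]=1,low[5]=?,low[6]=?,low[7]=0,low[8]=?); scc=(scc[0]=?,scc[1]=?,scc[2]=?,scc[3]=?,scc[4]=?,scc[5]=?,scc[6]=?,scc[7]=?,scc[8]=?)
step 3: low=(low[0]=0,low[1]=0,low[2]=?,low[3]=0,low[4]=1,low[5]=?,low[6]=?,low[7]=0,low[8]=?); scc=(scc[0]=?,scc[1]=?,scc[2]=?,scc[3]=?,scc[4]=?,scc[5]=?,scc[6]=?,scc[7]=?,scc[8]=?)
step 4: low=(low[0]=0,low[1]=0,low[2]=?,low[3]=0,low[4]=0,low[5]=?,low[6]=?,low[7]=0,low[8]=?); scc=(scc[0]=?,scc[1]=?,scc[2]=?,scc[3]=?,scc[4]=?,scc[5]=?,scc[6]=?,scc[7]=?,scc[8]=?)
step 5: low=(low[0]=0,low[1]=0,low[2]=?,low[3]=0,low[4]=0,low[5]=?,low[6]=?,low[7]=0,low[8]=?); scc=(scc[0]=0,scc[1]=0,scc[2]=?,scc[3]=0,scc[4]=0,scc[5]=?,scc[6]=?,scc[7]=0,scc[8]=?)
step 6: low=(low[0]=0,low[1]=0,low[2]=5,low[3]=0,low[4]=0,low[5]=?,low[6]=?,low[7]=0,low[8]=?); scc=(scc[0]=0,scc[1]=0,scc[2]=1,scc[3]=0,scc[4]=0,scc[5]=?,scc[6]=?,scc[7]=0,scc[8]=?)
step 7: low=(low[0]=0,low[1]=0,low[2]=5,low[3]=0,low[4]=0,low[5]=6,low[6]=?,low[7]=0,low[8]=?); scc=(scc[0]=0,scc[1]=0,scc[2]=1,scc[3]=0,scc[4]=0,scc[5]=2,scc[6]=?,scc[7]=0,scc[8]=?)
step 8: low=(low[0]=0,low[1]=0,low[2]=5,low[3]=0,low[4]=0,low[5]=6,low[6]=7,low[7]=0,low[8]=?); scc=(scc[0]=0,scc[1]=0,scc[2]=1,scc[3]=0,scc[4]=0,scc[5]=2,scc[6]=3,scc[7]=0,scc[8]=?)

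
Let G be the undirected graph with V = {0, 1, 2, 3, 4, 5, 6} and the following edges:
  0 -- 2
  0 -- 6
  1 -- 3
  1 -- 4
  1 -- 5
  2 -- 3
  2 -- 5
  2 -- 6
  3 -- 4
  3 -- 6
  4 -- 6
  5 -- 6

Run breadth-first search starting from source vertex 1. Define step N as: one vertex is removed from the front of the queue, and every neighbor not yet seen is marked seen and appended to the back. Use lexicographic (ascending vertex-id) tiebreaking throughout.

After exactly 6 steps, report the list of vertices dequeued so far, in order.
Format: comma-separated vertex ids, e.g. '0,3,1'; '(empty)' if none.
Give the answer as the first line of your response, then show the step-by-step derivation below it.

1,3,4,5,2,6

step 1: dequeue 1; queue=[3,4,5]; order=1
step 2: dequeue 3; queue=[4,5,2,6]; order=1,3
step 3: dequeue 4; queue=[5,2,6]; order=1,3,4
step 4: dequeue 5; queue=[2,6]; order=1,3,4,5
step 5: dequeue 2; queue=[6,0]; order=1,3,4,5,2
step 6: dequeue 6; queue=[0]; order=1,3,4,5,2,6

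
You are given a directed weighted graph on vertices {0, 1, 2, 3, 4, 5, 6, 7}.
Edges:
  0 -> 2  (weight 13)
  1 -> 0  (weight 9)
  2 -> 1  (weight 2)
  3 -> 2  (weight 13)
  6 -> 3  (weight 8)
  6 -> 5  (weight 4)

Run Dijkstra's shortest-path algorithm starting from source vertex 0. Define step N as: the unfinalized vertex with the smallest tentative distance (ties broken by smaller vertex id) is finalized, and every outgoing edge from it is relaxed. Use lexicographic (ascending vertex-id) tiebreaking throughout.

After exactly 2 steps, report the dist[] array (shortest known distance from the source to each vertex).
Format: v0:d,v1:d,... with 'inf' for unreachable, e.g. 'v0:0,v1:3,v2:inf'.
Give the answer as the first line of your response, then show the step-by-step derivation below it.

v0:0,v1:15,v2:13,v3:inf,v4:inf,v5:inf,v6:inf,v7:inf

step 1: dist = v0:0,v1:inf,v2:13,v3:inf,v4:inf,v5:inf,v6:inf,v7:inf
step 2: dist = v0:0,v1:15,v2:13,v3:inf,v4:inf,v5:inf,v6:inf,v7:inf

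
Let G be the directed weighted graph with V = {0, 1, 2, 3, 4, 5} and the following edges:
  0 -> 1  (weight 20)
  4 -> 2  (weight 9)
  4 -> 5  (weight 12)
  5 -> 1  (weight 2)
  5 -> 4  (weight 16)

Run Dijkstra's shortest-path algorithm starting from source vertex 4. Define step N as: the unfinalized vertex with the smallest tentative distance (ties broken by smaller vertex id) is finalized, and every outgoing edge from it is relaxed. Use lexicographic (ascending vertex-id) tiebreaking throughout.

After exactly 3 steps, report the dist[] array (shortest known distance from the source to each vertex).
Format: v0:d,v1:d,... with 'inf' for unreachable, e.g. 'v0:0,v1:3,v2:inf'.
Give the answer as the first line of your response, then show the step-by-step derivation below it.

v0:inf,v1:14,v2:9,v3:inf,v4:0,v5:12

step 1: dist = v0:inf,v1:inf,v2:9,v3:inf,v4:0,v5:12
step 2: dist = v0:inf,v1:inf,v2:9,v3:inf,v4:0,v5:12
step 3: dist = v0:inf,v1:14,v2:9,v3:inf,v4:0,v5:12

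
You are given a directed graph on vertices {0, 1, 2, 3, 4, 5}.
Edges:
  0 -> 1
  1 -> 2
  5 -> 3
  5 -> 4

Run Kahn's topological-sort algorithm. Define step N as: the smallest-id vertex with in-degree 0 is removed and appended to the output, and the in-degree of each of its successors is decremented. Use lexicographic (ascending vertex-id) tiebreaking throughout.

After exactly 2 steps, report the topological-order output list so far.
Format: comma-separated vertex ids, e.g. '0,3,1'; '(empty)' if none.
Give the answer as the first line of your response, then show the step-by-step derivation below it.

0,1

step 1: output 0; order=[0]; indeg=(0,0,1,1,1,0)
step 2: output 1; order=[0,1]; indeg=(0,0,0,1,1,0)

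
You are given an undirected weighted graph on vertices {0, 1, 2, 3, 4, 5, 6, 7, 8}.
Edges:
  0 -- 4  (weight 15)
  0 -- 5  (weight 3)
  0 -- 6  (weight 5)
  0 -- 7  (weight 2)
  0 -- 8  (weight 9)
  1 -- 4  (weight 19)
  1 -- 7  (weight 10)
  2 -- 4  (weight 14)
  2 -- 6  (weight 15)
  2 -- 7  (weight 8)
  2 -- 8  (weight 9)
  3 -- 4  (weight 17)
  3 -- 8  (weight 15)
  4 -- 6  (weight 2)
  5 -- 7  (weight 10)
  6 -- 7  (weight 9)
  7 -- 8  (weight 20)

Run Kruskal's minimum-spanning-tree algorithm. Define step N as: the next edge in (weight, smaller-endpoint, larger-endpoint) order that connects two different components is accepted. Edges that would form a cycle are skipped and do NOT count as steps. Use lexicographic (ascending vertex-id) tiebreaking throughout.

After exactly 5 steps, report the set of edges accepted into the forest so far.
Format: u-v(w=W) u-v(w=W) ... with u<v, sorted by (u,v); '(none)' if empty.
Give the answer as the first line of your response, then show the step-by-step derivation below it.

0-5(w=3) 0-6(w=5) 0-7(w=2) 2-7(w=8) 4-6(w=2)

step 1: add edge 0-7 (w=2); MST = {0-7(w=2)}
step 2: add edge 4-6 (w=2); MST = {0-7(w=2) 4-6(w=2)}
step 3: add edge 0-5 (w=3); MST = {0-5(w=3) 0-7(w=2) 4-6(w=2)}
step 4: add edge 0-6 (w=5); MST = {0-5(w=3) 0-6(w=5) 0-7(w=2) 4-6(w=2)}
step 5: add edge 2-7 (w=8); MST = {0-5(w=3) 0-6(w=5) 0-7(w=2) 2-7(w=8) 4-6(w=2)}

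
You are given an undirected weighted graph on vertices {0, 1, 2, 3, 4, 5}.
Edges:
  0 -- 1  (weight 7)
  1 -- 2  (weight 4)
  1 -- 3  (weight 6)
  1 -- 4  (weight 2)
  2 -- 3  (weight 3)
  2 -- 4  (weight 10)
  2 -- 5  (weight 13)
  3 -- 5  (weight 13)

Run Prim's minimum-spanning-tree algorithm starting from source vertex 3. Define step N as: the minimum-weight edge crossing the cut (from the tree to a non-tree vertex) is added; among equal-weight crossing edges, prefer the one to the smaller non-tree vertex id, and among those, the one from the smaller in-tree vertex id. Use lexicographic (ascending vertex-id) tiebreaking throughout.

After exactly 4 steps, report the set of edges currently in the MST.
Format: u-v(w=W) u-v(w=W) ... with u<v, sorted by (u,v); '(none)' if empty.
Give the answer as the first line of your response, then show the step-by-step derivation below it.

0-1(w=7) 1-2(w=4) 1-4(w=2) 2-3(w=3)

step 1: add edge 2-3 (w=3); MST = {2-3(w=3)}
step 2: add edge 1-2 (w=4); MST = {1-2(w=4) 2-3(w=3)}
step 3: add edge 1-4 (w=2); MST = {1-2(w=4) 1-4(w=2) 2-3(w=3)}
step 4: add edge 0-1 (w=7); MST = {0-1(w=7) 1-2(w=4) 1-4(w=2) 2-3(w=3)}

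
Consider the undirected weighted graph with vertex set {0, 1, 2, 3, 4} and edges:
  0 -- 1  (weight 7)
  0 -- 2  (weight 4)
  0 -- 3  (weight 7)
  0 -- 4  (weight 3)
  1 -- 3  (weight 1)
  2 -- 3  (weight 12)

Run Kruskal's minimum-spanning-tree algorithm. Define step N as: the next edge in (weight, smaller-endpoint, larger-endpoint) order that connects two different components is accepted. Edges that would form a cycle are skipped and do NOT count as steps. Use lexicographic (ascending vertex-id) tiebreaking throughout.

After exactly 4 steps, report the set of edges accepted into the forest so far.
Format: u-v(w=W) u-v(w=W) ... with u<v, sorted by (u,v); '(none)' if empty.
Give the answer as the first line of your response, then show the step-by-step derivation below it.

0-1(w=7) 0-2(w=4) 0-4(w=3) 1-3(w=1)

step 1: add edge 1-3 (w=1); MST = {1-3(w=1)}
step 2: add edge 0-4 (w=3); MST = {0-4(w=3) 1-3(w=1)}
step 3: add edge 0-2 (w=4); MST = {0-2(w=4) 0-4(w=3) 1-3(w=1)}
step 4: add edge 0-1 (w=7); MST = {0-1(w=7) 0-2(w=4) 0-4(w=3) 1-3(w=1)}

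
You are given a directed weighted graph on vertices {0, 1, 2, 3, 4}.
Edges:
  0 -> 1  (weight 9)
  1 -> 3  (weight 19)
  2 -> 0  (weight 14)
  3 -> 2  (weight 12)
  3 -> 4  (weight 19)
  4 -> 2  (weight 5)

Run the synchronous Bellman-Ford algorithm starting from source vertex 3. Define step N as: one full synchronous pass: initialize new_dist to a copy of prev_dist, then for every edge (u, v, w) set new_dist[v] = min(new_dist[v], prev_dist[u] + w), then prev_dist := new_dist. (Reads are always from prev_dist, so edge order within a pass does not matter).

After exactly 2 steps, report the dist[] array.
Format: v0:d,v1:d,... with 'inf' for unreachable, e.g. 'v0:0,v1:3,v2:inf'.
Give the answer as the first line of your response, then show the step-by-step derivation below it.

v0:26,v1:inf,v2:12,v3:0,v4:19

step 1: dist = v0:inf,v1:inf,v2:12,v3:0,v4:19
step 2: dist = v0:26,v1:inf,v2:12,v3:0,v4:19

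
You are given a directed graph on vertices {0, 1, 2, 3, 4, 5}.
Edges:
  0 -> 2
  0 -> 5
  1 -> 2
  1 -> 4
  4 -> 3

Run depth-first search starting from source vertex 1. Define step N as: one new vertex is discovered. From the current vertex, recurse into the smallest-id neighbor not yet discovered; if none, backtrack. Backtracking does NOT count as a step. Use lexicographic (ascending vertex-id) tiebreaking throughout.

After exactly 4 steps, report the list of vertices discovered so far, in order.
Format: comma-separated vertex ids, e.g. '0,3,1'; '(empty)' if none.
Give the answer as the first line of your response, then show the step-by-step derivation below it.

1,2,4,3

step 1: discover 1; path=1; order=1
step 2: discover 2; path=1>2; order=1,2
step 3: discover 4; path=1>4; order=1,2,4
step 4: discover 3; path=1>4>3; order=1,2,4,3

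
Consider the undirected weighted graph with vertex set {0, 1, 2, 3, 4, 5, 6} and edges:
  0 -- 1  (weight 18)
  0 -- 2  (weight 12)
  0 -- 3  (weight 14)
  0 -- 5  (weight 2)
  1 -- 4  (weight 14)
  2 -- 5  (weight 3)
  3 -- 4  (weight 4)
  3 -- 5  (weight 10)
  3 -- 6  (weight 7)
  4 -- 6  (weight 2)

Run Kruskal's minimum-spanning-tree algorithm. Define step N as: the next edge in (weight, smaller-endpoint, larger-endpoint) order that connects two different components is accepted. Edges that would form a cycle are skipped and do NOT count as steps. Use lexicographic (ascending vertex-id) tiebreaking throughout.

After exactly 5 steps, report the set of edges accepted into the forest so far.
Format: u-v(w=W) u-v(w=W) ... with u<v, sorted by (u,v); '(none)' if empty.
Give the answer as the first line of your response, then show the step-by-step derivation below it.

0-5(w=2) 2-5(w=3) 3-4(w=4) 3-5(w=10) 4-6(w=2)

step 1: add edge 0-5 (w=2); MST = {0-5(w=2)}
step 2: add edge 4-6 (w=2); MST = {0-5(w=2) 4-6(w=2)}
step 3: add edge 2-5 (w=3); MST = {0-5(w=2) 2-5(w=3) 4-6(w=2)}
step 4: add edge 3-4 (w=4); MST = {0-5(w=2) 2-5(w=3) 3-4(w=4) 4-6(w=2)}
step 5: add edge 3-5 (w=10); MST = {0-5(w=2) 2-5(w=3) 3-4(w=4) 3-5(w=10) 4-6(w=2)}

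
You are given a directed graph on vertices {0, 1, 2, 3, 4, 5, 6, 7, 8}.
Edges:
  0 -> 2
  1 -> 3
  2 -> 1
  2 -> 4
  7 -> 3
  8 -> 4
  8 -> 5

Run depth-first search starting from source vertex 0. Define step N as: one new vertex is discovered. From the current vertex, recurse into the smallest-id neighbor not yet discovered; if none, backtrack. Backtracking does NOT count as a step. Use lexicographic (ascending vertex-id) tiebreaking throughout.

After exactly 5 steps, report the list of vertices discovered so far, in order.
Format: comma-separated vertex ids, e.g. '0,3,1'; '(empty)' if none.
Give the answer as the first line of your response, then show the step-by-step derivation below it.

0,2,1,3,4

step 1: discover 0; path=0; order=0
step 2: discover 2; path=0>2; order=0,2
step 3: discover 1; path=0>2>1; order=0,2,1
step 4: discover 3; path=0>2>1>3; order=0,2,1,3
step 5: discover 4; path=0>2>4; order=0,2,1,3,4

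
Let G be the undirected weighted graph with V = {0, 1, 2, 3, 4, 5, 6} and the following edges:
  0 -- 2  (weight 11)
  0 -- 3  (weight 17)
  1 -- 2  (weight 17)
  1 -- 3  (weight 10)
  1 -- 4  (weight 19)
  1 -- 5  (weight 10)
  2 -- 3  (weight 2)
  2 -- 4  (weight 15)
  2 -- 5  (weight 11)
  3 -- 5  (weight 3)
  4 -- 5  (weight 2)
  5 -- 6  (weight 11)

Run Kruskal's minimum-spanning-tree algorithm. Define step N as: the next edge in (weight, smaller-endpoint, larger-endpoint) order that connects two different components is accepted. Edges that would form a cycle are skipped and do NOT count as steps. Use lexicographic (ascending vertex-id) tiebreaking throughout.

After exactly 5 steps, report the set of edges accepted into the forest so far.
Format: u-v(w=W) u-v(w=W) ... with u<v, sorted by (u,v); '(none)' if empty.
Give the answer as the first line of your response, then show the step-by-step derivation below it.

0-2(w=11) 1-3(w=10) 2-3(w=2) 3-5(w=3) 4-5(w=2)

step 1: add edge 2-3 (w=2); MST = {2-3(w=2)}
step 2: add edge 4-5 (w=2); MST = {2-3(w=2) 4-5(w=2)}
step 3: add edge 3-5 (w=3); MST = {2-3(w=2) 3-5(w=3) 4-5(w=2)}
step 4: add edge 1-3 (w=10); MST = {1-3(w=10) 2-3(w=2) 3-5(w=3) 4-5(w=2)}
step 5: add edge 0-2 (w=11); MST = {0-2(w=11) 1-3(w=10) 2-3(w=2) 3-5(w=3) 4-5(w=2)}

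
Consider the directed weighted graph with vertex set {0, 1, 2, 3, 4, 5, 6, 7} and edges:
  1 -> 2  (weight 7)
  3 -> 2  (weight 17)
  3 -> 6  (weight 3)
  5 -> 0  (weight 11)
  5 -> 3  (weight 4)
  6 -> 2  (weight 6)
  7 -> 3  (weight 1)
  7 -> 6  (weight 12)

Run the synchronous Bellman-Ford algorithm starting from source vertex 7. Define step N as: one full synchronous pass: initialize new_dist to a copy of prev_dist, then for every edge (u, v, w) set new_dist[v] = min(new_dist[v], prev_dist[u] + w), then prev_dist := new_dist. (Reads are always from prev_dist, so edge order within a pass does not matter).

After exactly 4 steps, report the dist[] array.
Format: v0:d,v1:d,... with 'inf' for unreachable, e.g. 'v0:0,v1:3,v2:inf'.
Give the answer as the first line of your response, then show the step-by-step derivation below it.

v0:inf,v1:inf,v2:10,v3:1,v4:inf,v5:inf,v6:4,v7:0

step 1: dist = v0:inf,v1:inf,v2:inf,v3:1,v4:inf,v5:inf,v6:12,v7:0
step 2: dist = v0:inf,v1:inf,v2:18,v3:1,v4:inf,v5:inf,v6:4,v7:0
step 3: dist = v0:inf,v1:inf,v2:10,v3:1,v4:inf,v5:inf,v6:4,v7:0
step 4: dist = v0:inf,v1:inf,v2:10,v3:1,v4:inf,v5:inf,v6:4,v7:0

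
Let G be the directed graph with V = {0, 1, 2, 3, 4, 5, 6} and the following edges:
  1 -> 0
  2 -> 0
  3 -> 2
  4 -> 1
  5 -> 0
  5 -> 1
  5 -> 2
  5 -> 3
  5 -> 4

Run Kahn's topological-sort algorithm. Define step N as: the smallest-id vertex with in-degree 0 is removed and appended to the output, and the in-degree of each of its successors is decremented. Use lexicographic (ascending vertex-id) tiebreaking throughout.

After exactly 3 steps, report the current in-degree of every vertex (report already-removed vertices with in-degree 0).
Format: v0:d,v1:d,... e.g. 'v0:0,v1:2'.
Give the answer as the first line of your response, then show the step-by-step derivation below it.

v0:1,v1:1,v2:0,v3:0,v4:0,v5:0,v6:0

step 1: output 5; order=[5]; indeg=(2,1,1,0,0,0,0)
step 2: output 3; order=[5,3]; indeg=(2,1,0,0,0,0,0)
step 3: output 2; order=[5,3,2]; indeg=(1,1,0,0,0,0,0)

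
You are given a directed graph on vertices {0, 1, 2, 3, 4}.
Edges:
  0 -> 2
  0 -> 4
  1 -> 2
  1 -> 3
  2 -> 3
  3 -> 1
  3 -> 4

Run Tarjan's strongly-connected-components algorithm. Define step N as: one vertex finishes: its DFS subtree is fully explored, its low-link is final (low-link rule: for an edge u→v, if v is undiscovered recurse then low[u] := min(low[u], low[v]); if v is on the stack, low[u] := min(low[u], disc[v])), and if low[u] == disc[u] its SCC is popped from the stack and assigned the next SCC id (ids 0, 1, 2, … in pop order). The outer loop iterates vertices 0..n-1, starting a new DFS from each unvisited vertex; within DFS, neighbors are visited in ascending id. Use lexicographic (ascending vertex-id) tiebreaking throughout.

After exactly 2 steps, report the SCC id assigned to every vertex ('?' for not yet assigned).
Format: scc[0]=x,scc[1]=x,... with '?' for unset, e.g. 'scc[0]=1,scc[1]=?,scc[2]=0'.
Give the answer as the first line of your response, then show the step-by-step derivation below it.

scc[0]=?,scc[1]=?,scc[2]=?,scc[3]=?,scc[4]=0

step 1: low=(low[0]=0,low[1]=1,low[2]=1,low[3]=2,low[4]=?); scc=(scc[0]=?,scc[1]=?,scc[2]=?,scc[3]=?,scc[4]=?)
step 2: low=(low[0]=0,low[1]=1,low[2]=1,low[3]=1,low[4]=4); scc=(scc[0]=?,scc[1]=?,scc[2]=?,scc[3]=?,scc[4]=0)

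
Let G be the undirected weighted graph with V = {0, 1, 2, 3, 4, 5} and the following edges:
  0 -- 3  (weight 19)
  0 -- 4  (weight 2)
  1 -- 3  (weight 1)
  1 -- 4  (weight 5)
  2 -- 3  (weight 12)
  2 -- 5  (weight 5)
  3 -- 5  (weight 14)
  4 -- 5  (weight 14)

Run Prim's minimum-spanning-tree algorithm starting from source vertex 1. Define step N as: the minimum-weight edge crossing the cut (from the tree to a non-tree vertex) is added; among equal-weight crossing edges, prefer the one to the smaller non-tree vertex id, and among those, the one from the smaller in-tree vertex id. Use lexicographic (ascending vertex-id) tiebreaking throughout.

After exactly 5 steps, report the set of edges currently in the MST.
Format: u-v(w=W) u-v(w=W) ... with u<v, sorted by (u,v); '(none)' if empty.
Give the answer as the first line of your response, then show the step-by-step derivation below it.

0-4(w=2) 1-3(w=1) 1-4(w=5) 2-3(w=12) 2-5(w=5)

step 1: add edge 1-3 (w=1); MST = {1-3(w=1)}
step 2: add edge 1-4 (w=5); MST = {1-3(w=1) 1-4(w=5)}
step 3: add edge 0-4 (w=2); MST = {0-4(w=2) 1-3(w=1) 1-4(w=5)}
step 4: add edge 2-3 (w=12); MST = {0-4(w=2) 1-3(w=1) 1-4(w=5) 2-3(w=12)}
step 5: add edge 2-5 (w=5); MST = {0-4(w=2) 1-3(w=1) 1-4(w=5) 2-3(w=12) 2-5(w=5)}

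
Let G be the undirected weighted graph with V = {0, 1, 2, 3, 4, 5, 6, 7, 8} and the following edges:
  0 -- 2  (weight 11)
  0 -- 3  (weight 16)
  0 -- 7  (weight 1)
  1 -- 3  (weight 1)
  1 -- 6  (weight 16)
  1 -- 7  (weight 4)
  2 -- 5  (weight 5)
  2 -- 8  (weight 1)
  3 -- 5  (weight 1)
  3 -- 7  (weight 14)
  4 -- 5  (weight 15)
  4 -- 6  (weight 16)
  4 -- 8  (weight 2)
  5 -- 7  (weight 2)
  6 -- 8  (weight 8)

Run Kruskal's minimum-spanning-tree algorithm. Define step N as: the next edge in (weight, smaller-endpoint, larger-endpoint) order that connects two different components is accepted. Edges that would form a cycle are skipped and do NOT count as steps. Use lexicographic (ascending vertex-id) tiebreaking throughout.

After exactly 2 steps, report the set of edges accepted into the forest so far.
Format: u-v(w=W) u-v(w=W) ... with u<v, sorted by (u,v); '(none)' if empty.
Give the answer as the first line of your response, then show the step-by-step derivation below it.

0-7(w=1) 1-3(w=1)

step 1: add edge 0-7 (w=1); MST = {0-7(w=1)}
step 2: add edge 1-3 (w=1); MST = {0-7(w=1) 1-3(w=1)}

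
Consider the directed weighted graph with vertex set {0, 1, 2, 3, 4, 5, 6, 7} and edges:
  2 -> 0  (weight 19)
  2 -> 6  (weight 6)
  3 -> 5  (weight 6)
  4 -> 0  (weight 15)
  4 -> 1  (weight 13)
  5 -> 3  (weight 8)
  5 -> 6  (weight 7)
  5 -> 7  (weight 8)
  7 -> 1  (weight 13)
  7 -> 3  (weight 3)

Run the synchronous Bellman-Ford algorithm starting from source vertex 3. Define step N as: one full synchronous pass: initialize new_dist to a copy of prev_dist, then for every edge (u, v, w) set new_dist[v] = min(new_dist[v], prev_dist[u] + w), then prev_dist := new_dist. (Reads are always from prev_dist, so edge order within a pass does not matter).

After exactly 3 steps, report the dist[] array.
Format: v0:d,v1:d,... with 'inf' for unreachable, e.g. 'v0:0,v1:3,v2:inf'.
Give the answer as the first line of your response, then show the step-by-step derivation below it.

v0:inf,v1:27,v2:inf,v3:0,v4:inf,v5:6,v6:13,v7:14

step 1: dist = v0:inf,v1:inf,v2:inf,v3:0,v4:inf,v5:6,v6:inf,v7:inf
step 2: dist = v0:inf,v1:inf,v2:inf,v3:0,v4:inf,v5:6,v6:13,v7:14
step 3: dist = v0:inf,v1:27,v2:inf,v3:0,v4:inf,v5:6,v6:13,v7:14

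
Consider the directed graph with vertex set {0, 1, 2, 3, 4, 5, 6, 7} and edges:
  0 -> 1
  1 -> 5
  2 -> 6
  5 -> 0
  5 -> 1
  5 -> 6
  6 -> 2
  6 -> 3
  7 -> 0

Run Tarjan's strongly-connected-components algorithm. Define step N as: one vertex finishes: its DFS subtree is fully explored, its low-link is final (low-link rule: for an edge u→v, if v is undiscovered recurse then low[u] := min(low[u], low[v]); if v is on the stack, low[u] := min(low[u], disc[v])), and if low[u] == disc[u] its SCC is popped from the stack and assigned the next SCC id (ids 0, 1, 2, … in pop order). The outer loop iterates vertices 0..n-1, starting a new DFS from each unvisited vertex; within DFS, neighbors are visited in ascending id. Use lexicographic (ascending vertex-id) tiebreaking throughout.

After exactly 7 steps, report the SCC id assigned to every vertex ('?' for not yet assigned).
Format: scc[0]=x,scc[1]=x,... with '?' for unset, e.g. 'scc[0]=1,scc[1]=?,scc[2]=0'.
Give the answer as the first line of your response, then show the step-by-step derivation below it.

scc[0]=2,scc[1]=2,scc[2]=1,scc[3]=0,scc[4]=3,scc[5]=2,scc[6]=1,scc[7]=?

step 1: low=(low[0]=0,low[1]=1,low[2]=3,low[3]=?,low[4]=?,low[5]=0,low[6]=3,low[7]=?); scc=(scc[0]=?,scc[1]=?,scc[2]=?,scc[3]=?,scc[4]=?,scc[5]=?,scc[6]=?,scc[7]=?)
step 2: low=(low[0]=0,low[1]=1,low[2]=3,low[3]=5,low[4]=?,low[5]=0,low[6]=3,low[7]=?); scc=(scc[0]=?,scc[1]=?,scc[2]=?,scc[3]=0,scc[4]=?,scc[5]=?,scc[6]=?,scc[7]=?)
step 3: low=(low[0]=0,low[1]=1,low[2]=3,low[3]=5,low[4]=?,low[5]=0,low[6]=3,low[7]=?); scc=(scc[0]=?,scc[1]=?,scc[2]=1,scc[3]=0,scc[4]=?,scc[5]=?,scc[6]=1,scc[7]=?)
step 4: low=(low[0]=0,low[1]=1,low[2]=3,low[3]=5,low[4]=?,low[5]=0,low[6]=3,low[7]=?); scc=(scc[0]=?,scc[1]=?,scc[2]=1,scc[3]=0,scc[4]=?,scc[5]=?,scc[6]=1,scc[7]=?)
step 5: low=(low[0]=0,low[1]=0,low[2]=3,low[3]=5,low[4]=?,low[5]=0,low[6]=3,low[7]=?); scc=(scc[0]=?,scc[1]=?,scc[2]=1,scc[3]=0,scc[4]=?,scc[5]=?,scc[6]=1,scc[7]=?)
step 6: low=(low[0]=0,low[1]=0,low[2]=3,low[3]=5,low[4]=?,low[5]=0,low[6]=3,low[7]=?); scc=(scc[0]=2,scc[1]=2,scc[2]=1,scc[3]=0,scc[4]=?,scc[5]=2,scc[6]=1,scc[7]=?)
step 7: low=(low[0]=0,low[1]=0,low[2]=3,low[3]=5,low[4]=6,low[5]=0,low[6]=3,low[7]=?); scc=(scc[0]=2,scc[1]=2,scc[2]=1,scc[3]=0,scc[4]=3,scc[5]=2,scc[6]=1,scc[7]=?)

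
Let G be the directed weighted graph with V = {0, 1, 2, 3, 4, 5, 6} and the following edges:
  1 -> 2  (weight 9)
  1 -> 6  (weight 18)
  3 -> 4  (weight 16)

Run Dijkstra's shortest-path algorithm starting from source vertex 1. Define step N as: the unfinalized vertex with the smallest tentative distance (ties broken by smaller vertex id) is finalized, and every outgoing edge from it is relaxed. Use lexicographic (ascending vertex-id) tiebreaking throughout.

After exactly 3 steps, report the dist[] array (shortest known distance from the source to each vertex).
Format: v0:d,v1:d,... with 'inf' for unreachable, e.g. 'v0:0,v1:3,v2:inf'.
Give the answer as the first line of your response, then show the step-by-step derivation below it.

v0:inf,v1:0,v2:9,v3:inf,v4:inf,v5:inf,v6:18

step 1: dist = v0:inf,v1:0,v2:9,v3:inf,v4:inf,v5:inf,v6:18
step 2: dist = v0:inf,v1:0,v2:9,v3:inf,v4:inf,v5:inf,v6:18
step 3: dist = v0:inf,v1:0,v2:9,v3:inf,v4:inf,v5:inf,v6:18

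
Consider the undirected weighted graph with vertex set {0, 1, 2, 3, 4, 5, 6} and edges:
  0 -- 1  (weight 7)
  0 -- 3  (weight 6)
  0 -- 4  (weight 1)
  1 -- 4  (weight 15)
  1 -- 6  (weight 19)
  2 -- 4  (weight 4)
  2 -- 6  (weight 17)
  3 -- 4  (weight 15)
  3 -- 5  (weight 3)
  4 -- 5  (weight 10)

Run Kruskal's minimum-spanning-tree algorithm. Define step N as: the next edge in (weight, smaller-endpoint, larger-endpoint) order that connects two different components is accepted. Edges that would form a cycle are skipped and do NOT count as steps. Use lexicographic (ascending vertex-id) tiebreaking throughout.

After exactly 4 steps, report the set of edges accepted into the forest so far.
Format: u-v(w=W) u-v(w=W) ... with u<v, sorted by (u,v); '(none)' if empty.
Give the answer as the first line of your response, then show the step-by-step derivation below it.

0-3(w=6) 0-4(w=1) 2-4(w=4) 3-5(w=3)

step 1: add edge 0-4 (w=1); MST = {0-4(w=1)}
step 2: add edge 3-5 (w=3); MST = {0-4(w=1) 3-5(w=3)}
step 3: add edge 2-4 (w=4); MST = {0-4(w=1) 2-4(w=4) 3-5(w=3)}
step 4: add edge 0-3 (w=6); MST = {0-3(w=6) 0-4(w=1) 2-4(w=4) 3-5(w=3)}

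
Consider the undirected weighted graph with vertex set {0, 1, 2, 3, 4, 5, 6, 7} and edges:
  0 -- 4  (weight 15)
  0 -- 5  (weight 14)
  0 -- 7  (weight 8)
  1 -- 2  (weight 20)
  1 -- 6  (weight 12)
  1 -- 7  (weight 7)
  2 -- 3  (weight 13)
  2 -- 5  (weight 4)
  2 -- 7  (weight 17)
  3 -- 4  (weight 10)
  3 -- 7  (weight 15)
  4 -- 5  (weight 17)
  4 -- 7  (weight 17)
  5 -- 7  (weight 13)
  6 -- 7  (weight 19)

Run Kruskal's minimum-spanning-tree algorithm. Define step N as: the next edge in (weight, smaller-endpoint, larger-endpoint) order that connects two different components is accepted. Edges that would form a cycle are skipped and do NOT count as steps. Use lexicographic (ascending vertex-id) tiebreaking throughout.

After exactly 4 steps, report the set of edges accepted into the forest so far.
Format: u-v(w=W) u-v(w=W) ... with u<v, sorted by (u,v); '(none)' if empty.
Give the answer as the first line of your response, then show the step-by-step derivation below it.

0-7(w=8) 1-7(w=7) 2-5(w=4) 3-4(w=10)

step 1: add edge 2-5 (w=4); MST = {2-5(w=4)}
step 2: add edge 1-7 (w=7); MST = {1-7(w=7) 2-5(w=4)}
step 3: add edge 0-7 (w=8); MST = {0-7(w=8) 1-7(w=7) 2-5(w=4)}
step 4: add edge 3-4 (w=10); MST = {0-7(w=8) 1-7(w=7) 2-5(w=4) 3-4(w=10)}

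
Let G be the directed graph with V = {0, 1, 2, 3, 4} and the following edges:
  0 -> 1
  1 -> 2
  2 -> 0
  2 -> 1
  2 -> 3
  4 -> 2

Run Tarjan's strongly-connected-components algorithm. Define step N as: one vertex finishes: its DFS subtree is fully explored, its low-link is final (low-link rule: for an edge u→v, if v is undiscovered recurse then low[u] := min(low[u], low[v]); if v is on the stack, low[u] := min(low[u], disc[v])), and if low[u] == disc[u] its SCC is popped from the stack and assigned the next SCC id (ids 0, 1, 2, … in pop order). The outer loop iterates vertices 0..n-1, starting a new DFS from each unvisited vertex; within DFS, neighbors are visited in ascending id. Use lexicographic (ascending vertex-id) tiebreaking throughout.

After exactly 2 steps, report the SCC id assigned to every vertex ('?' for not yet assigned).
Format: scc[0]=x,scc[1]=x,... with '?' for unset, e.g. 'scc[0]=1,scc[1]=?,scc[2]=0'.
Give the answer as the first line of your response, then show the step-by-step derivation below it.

scc[0]=?,scc[1]=?,scc[2]=?,scc[3]=0,scc[4]=?

step 1: low=(low[0]=0,low[1]=1,low[2]=0,low[3]=3,low[4]=?); scc=(scc[0]=?,scc[1]=?,scc[2]=?,scc[3]=0,scc[4]=?)
step 2: low=(low[0]=0,low[1]=1,low[2]=0,low[3]=3,low[4]=?); scc=(scc[0]=?,scc[1]=?,scc[2]=?,scc[3]=0,scc[4]=?)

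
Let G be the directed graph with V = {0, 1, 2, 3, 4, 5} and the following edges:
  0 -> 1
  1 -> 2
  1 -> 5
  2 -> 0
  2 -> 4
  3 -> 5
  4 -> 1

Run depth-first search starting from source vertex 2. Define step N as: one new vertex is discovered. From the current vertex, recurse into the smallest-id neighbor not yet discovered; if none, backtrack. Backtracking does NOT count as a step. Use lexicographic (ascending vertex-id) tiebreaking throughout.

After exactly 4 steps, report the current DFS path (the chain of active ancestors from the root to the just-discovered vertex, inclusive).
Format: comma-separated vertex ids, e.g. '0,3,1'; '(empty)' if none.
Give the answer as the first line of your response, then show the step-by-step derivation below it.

2,0,1,5

step 1: discover 2; path=2; order=2
step 2: discover 0; path=2>0; order=2,0
step 3: discover 1; path=2>0>1; order=2,0,1
step 4: discover 5; path=2>0>1>5; order=2,0,1,5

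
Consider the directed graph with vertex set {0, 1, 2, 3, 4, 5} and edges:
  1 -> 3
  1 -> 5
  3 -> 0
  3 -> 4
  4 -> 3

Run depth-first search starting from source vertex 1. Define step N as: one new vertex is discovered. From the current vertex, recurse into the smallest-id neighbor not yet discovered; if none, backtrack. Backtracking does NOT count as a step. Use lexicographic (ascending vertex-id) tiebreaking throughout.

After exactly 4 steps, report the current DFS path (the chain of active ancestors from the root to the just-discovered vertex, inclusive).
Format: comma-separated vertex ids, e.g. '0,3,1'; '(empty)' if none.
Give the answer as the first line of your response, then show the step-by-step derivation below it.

1,3,4

step 1: discover 1; path=1; order=1
step 2: discover 3; path=1>3; order=1,3
step 3: discover 0; path=1>3>0; order=1,3,0
step 4: discover 4; path=1>3>4; order=1,3,0,4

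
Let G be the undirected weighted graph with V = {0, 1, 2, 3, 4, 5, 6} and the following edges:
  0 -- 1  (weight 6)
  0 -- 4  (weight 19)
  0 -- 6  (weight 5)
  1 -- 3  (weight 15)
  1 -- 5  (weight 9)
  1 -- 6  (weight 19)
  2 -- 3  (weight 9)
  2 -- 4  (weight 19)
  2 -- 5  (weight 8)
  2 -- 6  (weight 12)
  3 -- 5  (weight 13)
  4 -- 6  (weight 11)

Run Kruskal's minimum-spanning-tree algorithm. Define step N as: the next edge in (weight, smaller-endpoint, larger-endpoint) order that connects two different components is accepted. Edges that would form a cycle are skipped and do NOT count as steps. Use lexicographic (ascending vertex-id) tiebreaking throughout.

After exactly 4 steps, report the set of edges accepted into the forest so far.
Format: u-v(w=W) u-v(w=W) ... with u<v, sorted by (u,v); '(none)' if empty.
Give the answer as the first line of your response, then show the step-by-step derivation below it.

0-1(w=6) 0-6(w=5) 1-5(w=9) 2-5(w=8)

step 1: add edge 0-6 (w=5); MST = {0-6(w=5)}
step 2: add edge 0-1 (w=6); MST = {0-1(w=6) 0-6(w=5)}
step 3: add edge 2-5 (w=8); MST = {0-1(w=6) 0-6(w=5) 2-5(w=8)}
step 4: add edge 1-5 (w=9); MST = {0-1(w=6) 0-6(w=5) 1-5(w=9) 2-5(w=8)}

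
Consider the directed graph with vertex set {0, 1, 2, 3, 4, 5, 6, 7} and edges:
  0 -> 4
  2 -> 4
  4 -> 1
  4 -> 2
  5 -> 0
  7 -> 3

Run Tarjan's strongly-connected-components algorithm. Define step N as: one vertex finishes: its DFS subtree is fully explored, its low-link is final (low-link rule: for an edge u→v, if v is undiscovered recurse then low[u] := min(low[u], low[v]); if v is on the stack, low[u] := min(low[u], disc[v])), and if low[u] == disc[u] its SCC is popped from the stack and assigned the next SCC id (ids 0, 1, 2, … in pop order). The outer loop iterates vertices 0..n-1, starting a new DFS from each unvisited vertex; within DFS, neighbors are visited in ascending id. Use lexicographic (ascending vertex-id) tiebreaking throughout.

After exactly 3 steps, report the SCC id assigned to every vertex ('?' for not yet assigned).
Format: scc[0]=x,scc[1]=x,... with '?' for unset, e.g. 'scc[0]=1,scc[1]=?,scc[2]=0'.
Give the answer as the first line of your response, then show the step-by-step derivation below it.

scc[0]=?,scc[1]=0,scc[2]=1,scc[3]=?,scc[4]=1,scc[5]=?,scc[6]=?,scc[7]=?

step 1: low=(low[0]=0,low[1]=2,low[2]=?,low[3]=?,low[4]=1,low[5]=?,low[6]=?,low[7]=?); scc=(scc[0]=?,scc[1]=0,scc[2]=?,scc[3]=?,scc[4]=?,scc[5]=?,scc[6]=?,scc[7]=?)
step 2: low=(low[0]=0,low[1]=2,low[2]=1,low[3]=?,low[4]=1,low[5]=?,low[6]=?,low[7]=?); scc=(scc[0]=?,scc[1]=0,scc[2]=?,scc[3]=?,scc[4]=?,scc[5]=?,scc[6]=?,scc[7]=?)
step 3: low=(low[0]=0,low[1]=2,low[2]=1,low[3]=?,low[4]=1,low[5]=?,low[6]=?,low[7]=?); scc=(scc[0]=?,scc[1]=0,scc[2]=1,scc[3]=?,scc[4]=1,scc[5]=?,scc[6]=?,scc[7]=?)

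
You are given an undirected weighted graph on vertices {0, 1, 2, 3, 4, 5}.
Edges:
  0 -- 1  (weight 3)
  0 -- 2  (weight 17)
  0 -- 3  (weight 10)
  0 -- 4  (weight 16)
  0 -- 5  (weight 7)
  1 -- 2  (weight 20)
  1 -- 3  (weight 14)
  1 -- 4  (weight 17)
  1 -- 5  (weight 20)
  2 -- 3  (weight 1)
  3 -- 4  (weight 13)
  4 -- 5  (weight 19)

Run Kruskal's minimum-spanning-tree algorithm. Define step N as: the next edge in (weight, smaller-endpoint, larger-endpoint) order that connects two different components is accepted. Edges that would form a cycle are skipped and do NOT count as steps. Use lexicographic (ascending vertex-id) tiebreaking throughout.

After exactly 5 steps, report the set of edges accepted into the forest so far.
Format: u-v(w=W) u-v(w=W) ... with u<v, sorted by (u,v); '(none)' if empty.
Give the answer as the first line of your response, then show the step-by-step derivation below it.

0-1(w=3) 0-3(w=10) 0-5(w=7) 2-3(w=1) 3-4(w=13)

step 1: add edge 2-3 (w=1); MST = {2-3(w=1)}
step 2: add edge 0-1 (w=3); MST = {0-1(w=3) 2-3(w=1)}
step 3: add edge 0-5 (w=7); MST = {0-1(w=3) 0-5(w=7) 2-3(w=1)}
step 4: add edge 0-3 (w=10); MST = {0-1(w=3) 0-3(w=10) 0-5(w=7) 2-3(w=1)}
step 5: add edge 3-4 (w=13); MST = {0-1(w=3) 0-3(w=10) 0-5(w=7) 2-3(w=1) 3-4(w=13)}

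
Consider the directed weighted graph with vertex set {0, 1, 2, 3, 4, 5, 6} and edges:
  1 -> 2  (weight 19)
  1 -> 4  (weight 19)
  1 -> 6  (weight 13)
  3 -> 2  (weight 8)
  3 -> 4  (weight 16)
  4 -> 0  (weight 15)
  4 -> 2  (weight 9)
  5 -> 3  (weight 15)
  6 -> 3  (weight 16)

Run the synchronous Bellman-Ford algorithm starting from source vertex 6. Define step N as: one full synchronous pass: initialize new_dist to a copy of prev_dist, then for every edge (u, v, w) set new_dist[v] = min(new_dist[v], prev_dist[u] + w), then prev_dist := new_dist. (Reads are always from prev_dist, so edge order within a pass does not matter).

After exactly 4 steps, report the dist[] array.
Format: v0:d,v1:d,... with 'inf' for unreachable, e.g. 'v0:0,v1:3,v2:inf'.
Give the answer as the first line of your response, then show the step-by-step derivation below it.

v0:47,v1:inf,v2:24,v3:16,v4:32,v5:inf,v6:0

step 1: dist = v0:inf,v1:inf,v2:inf,v3:16,v4:inf,v5:inf,v6:0
step 2: dist = v0:inf,v1:inf,v2:24,v3:16,v4:32,v5:inf,v6:0
step 3: dist = v0:47,v1:inf,v2:24,v3:16,v4:32,v5:inf,v6:0
step 4: dist = v0:47,v1:inf,v2:24,v3:16,v4:32,v5:inf,v6:0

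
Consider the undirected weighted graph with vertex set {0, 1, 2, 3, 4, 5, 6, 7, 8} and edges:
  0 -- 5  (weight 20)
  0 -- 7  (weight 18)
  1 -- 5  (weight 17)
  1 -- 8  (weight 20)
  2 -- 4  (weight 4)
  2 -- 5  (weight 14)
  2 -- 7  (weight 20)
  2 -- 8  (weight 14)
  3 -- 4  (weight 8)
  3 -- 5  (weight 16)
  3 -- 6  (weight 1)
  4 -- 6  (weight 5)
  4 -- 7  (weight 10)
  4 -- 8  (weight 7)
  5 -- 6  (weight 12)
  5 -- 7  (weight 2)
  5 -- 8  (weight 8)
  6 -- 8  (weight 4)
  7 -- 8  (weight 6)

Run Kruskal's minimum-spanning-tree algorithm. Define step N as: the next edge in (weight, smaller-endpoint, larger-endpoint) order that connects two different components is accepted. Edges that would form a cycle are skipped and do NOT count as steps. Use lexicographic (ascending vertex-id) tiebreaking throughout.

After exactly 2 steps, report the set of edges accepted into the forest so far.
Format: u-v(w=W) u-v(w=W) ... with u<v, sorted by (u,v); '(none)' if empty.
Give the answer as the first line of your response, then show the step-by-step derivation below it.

3-6(w=1) 5-7(w=2)

step 1: add edge 3-6 (w=1); MST = {3-6(w=1)}
step 2: add edge 5-7 (w=2); MST = {3-6(w=1) 5-7(w=2)}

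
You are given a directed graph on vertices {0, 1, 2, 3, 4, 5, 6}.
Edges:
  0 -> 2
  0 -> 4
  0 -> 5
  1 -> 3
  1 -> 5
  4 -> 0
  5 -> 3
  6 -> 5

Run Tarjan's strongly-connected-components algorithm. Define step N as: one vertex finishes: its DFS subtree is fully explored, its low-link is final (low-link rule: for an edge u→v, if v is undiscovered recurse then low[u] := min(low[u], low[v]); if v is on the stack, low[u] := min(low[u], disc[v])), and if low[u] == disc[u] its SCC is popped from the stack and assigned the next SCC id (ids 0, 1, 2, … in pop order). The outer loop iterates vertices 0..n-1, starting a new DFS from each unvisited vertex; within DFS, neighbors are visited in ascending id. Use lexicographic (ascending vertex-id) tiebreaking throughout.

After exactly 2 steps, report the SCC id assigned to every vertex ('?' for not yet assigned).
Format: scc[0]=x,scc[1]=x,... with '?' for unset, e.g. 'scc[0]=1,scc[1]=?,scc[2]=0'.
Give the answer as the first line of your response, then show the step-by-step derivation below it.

scc[0]=?,scc[1]=?,scc[2]=0,scc[3]=?,scc[4]=?,scc[5]=?,scc[6]=?

step 1: low=(low[0]=0,low[1]=?,low[2]=1,low[3]=?,low[4]=?,low[5]=?,low[6]=?); scc=(scc[0]=?,scc[1]=?,scc[2]=0,scc[3]=?,scc[4]=?,scc[5]=?,scc[6]=?)
step 2: low=(low[0]=0,low[1]=?,low[2]=1,low[3]=?,low[4]=0,low[5]=?,low[6]=?); scc=(scc[0]=?,scc[1]=?,scc[2]=0,scc[3]=?,scc[4]=?,scc[5]=?,scc[6]=?)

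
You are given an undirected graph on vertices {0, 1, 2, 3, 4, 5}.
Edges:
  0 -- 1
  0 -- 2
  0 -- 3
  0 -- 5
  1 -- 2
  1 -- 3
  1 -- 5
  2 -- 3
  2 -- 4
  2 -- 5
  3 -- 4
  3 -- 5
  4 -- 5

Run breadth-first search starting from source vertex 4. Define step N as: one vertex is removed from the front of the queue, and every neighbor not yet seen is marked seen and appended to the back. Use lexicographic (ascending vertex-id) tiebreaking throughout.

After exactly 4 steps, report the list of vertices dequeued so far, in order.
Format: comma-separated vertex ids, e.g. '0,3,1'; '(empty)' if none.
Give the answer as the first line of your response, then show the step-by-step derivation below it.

4,2,3,5

step 1: dequeue 4; queue=[2,3,5]; order=4
step 2: dequeue 2; queue=[3,5,0,1]; order=4,2
step 3: dequeue 3; queue=[5,0,1]; order=4,2,3
step 4: dequeue 5; queue=[0,1]; order=4,2,3,5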